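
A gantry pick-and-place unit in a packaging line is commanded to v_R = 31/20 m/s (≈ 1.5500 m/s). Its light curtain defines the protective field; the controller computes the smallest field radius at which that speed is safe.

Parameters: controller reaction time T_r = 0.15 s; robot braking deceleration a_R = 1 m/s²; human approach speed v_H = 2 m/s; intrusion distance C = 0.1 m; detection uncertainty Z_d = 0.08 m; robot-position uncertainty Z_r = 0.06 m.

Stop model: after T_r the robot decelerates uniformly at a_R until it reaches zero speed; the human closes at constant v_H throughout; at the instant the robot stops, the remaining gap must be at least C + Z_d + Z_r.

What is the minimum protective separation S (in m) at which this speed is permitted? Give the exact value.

braking lasts T_s = (31/20)/1 = 1.5500 s
robot in T_r: 1.5500·0.1500 = 0.2325 m
braking distance = 1.5500²/(2·1.0000) = 1.2012 m
human over T_r+T_s: 2.0000·(0.1500+1.5500) = 3.4000 m
C+Z_d+Z_r = 0.1000+0.0800+0.0600 = 0.2400 m
S_min ≈ 0.2325+1.2012+3.4000+0.2400  ⇒  S_min = 4059/800 m

S_min = 4059/800 m = 5.0738 m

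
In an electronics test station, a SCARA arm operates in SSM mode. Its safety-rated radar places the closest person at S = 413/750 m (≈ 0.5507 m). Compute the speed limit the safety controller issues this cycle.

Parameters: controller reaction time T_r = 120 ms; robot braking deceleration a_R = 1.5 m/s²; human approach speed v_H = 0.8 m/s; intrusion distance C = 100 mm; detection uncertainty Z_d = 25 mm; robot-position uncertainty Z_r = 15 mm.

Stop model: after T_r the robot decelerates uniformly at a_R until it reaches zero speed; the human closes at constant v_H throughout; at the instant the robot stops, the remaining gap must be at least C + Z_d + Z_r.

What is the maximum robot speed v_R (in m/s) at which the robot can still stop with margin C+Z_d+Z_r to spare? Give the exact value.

collect terms ⇒ (1/3)·v_R² + (49/75)·v_R + (-118/375) = 0
  disc = (49/75)² − 4·(1/3)·(-118/375) = 529/625 ; √disc = 23/25
  v_R = (−(49/75) + 23/25) / (2·(1/3)) = 2/5 m/s
check:
stop time T_s = (2/5)/(3/2) = 0.2667 s
reaction-phase robot travel = 0.4000·0.1200 = 0.0480 m
robot under decel: 0.4000²/(2·1.5000) = 0.0533 m
human closes 0.8000·0.3867 = 0.3093 m
residual clearance needed = 0.1000+0.0250+0.0150 = 0.1400 m
sum ≈ 0.0480+0.0533+0.3093+0.1400 ≈ 0.5507 m = S ✓

v_R_max = 2/5 m/s = 0.4000 m/s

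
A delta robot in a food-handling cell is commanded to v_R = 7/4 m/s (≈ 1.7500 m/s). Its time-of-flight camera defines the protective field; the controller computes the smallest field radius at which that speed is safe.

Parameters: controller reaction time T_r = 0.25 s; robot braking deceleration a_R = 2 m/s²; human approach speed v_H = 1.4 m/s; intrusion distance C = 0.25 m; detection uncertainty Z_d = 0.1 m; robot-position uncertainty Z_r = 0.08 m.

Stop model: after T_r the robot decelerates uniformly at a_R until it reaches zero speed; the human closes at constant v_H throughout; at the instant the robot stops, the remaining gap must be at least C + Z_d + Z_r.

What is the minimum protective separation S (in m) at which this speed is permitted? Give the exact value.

braking lasts T_s = (7/4)/2 = 0.8750 s
robot covers v_R·T_r = 1.7500·0.2500 = 0.4375 m before braking
robot under decel: 1.7500²/(2·2.0000) = 0.7656 m
person approaches 1.4000·(0.2500+0.8750) = 1.5750 m
residual clearance needed = 0.2500+0.1000+0.0800 = 0.4300 m
S_min ≈ 0.4375+0.7656+1.5750+0.4300  ⇒  S_min = 5133/1600 m

S_min = 5133/1600 m = 3.2081 m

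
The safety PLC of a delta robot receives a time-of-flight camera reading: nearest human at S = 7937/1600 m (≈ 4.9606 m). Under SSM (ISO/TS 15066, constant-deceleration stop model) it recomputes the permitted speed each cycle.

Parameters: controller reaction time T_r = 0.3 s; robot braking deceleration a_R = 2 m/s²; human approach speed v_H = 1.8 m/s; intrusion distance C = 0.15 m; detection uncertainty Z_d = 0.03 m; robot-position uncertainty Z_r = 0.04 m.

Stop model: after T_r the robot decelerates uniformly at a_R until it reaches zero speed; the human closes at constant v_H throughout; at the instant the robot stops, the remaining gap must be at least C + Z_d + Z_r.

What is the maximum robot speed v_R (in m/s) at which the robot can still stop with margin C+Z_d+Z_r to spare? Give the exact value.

quadratic (1/4)·v² + (6/5)·v + (-6721/1600) = 0
  disc = (6/5)² − 4·(1/4)·(-6721/1600) = 361/64 ; √disc = 19/8
  v_R = (−(6/5) + 19/8) / (2·(1/4)) = 47/20 m/s
check:
braking lasts T_s = (47/20)/2 = 1.1750 s
robot covers v_R·T_r = 2.3500·0.3000 = 0.7050 m before braking
robot under decel: 2.3500²/(2·2.0000) = 1.3806 m
human closes 1.8000·1.4750 = 2.6550 m
residual clearance needed = 0.1500+0.0300+0.0400 = 0.2200 m
sum ≈ 0.7050+1.3806+2.6550+0.2200 ≈ 4.9606 m = S ✓

v_R_max = 47/20 m/s = 2.3500 m/s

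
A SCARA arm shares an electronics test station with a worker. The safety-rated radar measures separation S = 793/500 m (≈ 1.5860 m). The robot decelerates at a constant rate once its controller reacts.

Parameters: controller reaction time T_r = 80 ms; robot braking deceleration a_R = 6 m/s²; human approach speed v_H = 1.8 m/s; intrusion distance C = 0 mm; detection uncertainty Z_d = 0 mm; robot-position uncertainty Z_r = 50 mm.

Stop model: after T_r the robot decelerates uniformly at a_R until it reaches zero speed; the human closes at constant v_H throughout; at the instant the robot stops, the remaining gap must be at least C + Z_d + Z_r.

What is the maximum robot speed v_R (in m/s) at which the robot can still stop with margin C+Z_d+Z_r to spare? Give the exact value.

quadratic (1/12)·v² + (19/50)·v + (-174/125) = 0
  disc = (19/50)² − 4·(1/12)·(-174/125) = 1521/2500 ; √disc = 39/50
  v_R = (−(19/50) + 39/50) / (2·(1/12)) = 12/5 m/s
check:
stop time T_s = (12/5)/6 = 0.4000 s
reaction-phase robot travel = 2.4000·0.0800 = 0.1920 m
robot under decel: 2.4000²/(2·6.0000) = 0.4800 m
human over T_r+T_s: 1.8000·(0.0800+0.4000) = 0.8640 m
margins: 0.0000+0.0000+0.0500 = 0.0500 m
sum ≈ 0.1920+0.4800+0.8640+0.0500 ≈ 1.5860 m = S ✓

v_R_max = 12/5 m/s = 2.4000 m/s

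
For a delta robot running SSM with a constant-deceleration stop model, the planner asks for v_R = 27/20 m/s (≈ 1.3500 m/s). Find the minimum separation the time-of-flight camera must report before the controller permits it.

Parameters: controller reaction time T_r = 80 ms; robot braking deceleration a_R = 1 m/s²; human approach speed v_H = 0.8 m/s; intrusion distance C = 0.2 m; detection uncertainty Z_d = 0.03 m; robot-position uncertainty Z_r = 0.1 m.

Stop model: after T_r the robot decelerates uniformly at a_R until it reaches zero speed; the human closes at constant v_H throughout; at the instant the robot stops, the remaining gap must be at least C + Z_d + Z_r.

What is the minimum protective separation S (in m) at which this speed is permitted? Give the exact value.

S_min = 9973/4000 m = 2.4933 m

T_s = v_R/a_R = (27/20)/1 = 1.3500 s
robot in T_r: 1.3500·0.0800 = 0.1080 m
robot under decel: 1.3500²/(2·1.0000) = 0.9113 m
person approaches 0.8000·(0.0800+1.3500) = 1.1440 m
residual clearance needed = 0.2000+0.0300+0.1000 = 0.3300 m
S_min ≈ 0.1080+0.9113+1.1440+0.3300  ⇒  S_min = 9973/4000 m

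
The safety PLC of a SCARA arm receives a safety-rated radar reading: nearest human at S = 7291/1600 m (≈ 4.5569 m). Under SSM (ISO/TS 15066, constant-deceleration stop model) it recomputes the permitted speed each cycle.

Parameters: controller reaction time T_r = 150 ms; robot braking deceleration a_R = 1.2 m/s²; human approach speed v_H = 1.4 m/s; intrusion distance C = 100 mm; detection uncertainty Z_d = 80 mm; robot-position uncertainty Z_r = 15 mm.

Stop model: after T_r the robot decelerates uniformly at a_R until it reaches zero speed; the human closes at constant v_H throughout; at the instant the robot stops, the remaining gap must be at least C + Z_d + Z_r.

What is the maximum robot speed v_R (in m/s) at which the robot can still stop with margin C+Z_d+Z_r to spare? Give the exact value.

at the boundary: (5/12)·v² + (79/60)·v + (-6643/1600) = 0
  disc = (79/60)² − 4·(5/12)·(-6643/1600) = 124609/14400 ; √disc = 353/120
  v_R = (−(79/60) + 353/120) / (2·(5/12)) = 39/20 m/s
check:
T_s = v_R/a_R = (39/20)/(6/5) = 1.6250 s
robot covers v_R·T_r = 1.9500·0.1500 = 0.2925 m before braking
robot under decel: 1.9500²/(2·1.2000) = 1.5844 m
person approaches 1.4000·(0.1500+1.6250) = 2.4850 m
residual clearance needed = 0.1000+0.0800+0.0150 = 0.1950 m
sum ≈ 0.2925+1.5844+2.4850+0.1950 ≈ 4.5569 m = S ✓

v_R_max = 39/20 m/s = 1.9500 m/s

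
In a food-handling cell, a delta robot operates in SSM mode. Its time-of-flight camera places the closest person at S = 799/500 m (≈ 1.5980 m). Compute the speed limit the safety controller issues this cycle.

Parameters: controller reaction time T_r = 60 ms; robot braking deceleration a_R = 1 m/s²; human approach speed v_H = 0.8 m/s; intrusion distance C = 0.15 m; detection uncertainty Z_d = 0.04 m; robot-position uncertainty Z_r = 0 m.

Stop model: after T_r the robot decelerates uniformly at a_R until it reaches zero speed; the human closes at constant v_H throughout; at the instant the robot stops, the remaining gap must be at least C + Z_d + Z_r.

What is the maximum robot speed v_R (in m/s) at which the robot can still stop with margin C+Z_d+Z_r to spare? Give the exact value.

v_R_max = 1 m/s = 1.0000 m/s

collect terms ⇒ (1/2)·v_R² + (43/50)·v_R + (-34/25) = 0
  disc = (43/50)² − 4·(1/2)·(-34/25) = 8649/2500 ; √disc = 93/50
  v_R = (−(43/50) + 93/50) / (2·(1/2)) = 1 m/s
check:
stop time T_s = 1/1 = 1.0000 s
reaction-phase robot travel = 1.0000·0.0600 = 0.0600 m
robot covers 1.0000·1.0000 − ½·1.0000·1.0000² = 0.5000 m while stopping
person approaches 0.8000·(0.0600+1.0000) = 0.8480 m
margins: 0.1500+0.0400+0.0000 = 0.1900 m
sum ≈ 0.0600+0.5000+0.8480+0.1900 ≈ 1.5980 m = S ✓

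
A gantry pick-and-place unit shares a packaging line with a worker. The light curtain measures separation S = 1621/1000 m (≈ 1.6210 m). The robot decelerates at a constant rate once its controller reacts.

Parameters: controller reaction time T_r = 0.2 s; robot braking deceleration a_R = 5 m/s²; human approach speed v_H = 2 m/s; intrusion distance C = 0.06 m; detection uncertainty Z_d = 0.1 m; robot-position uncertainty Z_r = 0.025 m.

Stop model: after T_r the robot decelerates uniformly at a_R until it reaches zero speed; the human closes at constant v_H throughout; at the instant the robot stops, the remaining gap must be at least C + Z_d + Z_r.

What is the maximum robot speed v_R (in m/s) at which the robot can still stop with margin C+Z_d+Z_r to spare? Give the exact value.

at the boundary: (1/10)·v² + (3/5)·v + (-259/250) = 0
  disc = (3/5)² − 4·(1/10)·(-259/250) = 484/625 ; √disc = 22/25
  v_R = (−(3/5) + 22/25) / (2·(1/10)) = 7/5 m/s
check:
braking lasts T_s = (7/5)/5 = 0.2800 s
reaction-phase robot travel = 1.4000·0.2000 = 0.2800 m
robot under decel: 1.4000²/(2·5.0000) = 0.1960 m
human over T_r+T_s: 2.0000·(0.2000+0.2800) = 0.9600 m
residual clearance needed = 0.0600+0.1000+0.0250 = 0.1850 m
sum ≈ 0.2800+0.1960+0.9600+0.1850 ≈ 1.6210 m = S ✓

v_R_max = 7/5 m/s = 1.4000 m/s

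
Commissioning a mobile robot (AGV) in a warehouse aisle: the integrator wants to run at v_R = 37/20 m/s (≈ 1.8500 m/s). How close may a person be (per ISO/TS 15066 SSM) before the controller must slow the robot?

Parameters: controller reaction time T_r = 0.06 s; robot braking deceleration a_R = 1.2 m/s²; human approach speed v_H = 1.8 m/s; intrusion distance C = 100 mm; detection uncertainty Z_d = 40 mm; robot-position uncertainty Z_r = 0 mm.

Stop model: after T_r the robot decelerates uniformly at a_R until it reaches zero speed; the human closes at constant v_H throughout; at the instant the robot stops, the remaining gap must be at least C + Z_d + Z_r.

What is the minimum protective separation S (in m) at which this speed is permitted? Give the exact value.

T_s = v_R/a_R = (37/20)/(6/5) = 1.5417 s
robot in T_r: 1.8500·0.0600 = 0.1110 m
robot under decel: 1.8500²/(2·1.2000) = 1.4260 m
human over T_r+T_s: 1.8000·(0.0600+1.5417) = 2.8830 m
residual clearance needed = 0.1000+0.0400+0.0000 = 0.1400 m
S_min ≈ 0.1110+1.4260+2.8830+0.1400  ⇒  S_min = 109441/24000 m

S_min = 109441/24000 m = 4.5600 m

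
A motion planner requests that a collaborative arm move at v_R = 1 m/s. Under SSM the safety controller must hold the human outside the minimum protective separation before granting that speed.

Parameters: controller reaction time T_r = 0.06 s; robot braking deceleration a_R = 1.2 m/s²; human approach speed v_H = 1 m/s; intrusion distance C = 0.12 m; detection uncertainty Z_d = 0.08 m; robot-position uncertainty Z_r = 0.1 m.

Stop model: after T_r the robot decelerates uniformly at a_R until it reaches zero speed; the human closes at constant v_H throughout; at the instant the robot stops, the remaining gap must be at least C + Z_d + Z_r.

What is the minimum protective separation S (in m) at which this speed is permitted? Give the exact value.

S_min = 167/100 m = 1.6700 m

stop time T_s = 1/(6/5) = 0.8333 s
robot covers v_R·T_r = 1.0000·0.0600 = 0.0600 m before braking
robot under decel: 1.0000²/(2·1.2000) = 0.4167 m
human closes 1.0000·0.8933 = 0.8933 m
C+Z_d+Z_r = 0.1200+0.0800+0.1000 = 0.3000 m
S_min ≈ 0.0600+0.4167+0.8933+0.3000  ⇒  S_min = 167/100 m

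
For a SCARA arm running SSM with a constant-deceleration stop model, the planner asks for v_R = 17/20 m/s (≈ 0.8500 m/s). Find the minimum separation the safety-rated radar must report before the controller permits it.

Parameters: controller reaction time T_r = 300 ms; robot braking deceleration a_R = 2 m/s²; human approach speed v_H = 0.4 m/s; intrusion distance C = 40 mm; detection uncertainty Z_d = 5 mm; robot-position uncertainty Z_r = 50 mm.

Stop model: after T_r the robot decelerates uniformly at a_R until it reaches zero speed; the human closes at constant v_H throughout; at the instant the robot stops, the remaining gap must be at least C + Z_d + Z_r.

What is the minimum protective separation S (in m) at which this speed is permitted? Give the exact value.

T_s = v_R/a_R = (17/20)/2 = 0.4250 s
robot in T_r: 0.8500·0.3000 = 0.2550 m
robot under decel: 0.8500²/(2·2.0000) = 0.1806 m
person approaches 0.4000·(0.3000+0.4250) = 0.2900 m
C+Z_d+Z_r = 0.0400+0.0050+0.0500 = 0.0950 m
S_min ≈ 0.2550+0.1806+0.2900+0.0950  ⇒  S_min = 1313/1600 m

S_min = 1313/1600 m = 0.8206 m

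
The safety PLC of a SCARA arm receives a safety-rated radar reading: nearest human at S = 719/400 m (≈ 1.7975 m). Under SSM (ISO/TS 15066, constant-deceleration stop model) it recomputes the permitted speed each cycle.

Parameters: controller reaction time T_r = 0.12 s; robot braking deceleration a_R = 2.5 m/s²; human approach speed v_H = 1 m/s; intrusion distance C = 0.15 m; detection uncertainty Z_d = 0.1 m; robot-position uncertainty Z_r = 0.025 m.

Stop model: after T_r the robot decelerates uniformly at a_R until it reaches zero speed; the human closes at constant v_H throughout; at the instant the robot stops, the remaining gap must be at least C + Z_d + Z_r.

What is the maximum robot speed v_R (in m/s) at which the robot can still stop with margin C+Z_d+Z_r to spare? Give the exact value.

at the boundary: (1/5)·v² + (13/25)·v + (-561/400) = 0
  disc = (13/25)² − 4·(1/5)·(-561/400) = 3481/2500 ; √disc = 59/50
  v_R = (−(13/25) + 59/50) / (2·(1/5)) = 33/20 m/s
check:
stop time T_s = (33/20)/(5/2) = 0.6600 s
robot covers v_R·T_r = 1.6500·0.1200 = 0.1980 m before braking
robot covers 1.6500·0.6600 − ½·2.5000·0.6600² = 0.5445 m while stopping
human over T_r+T_s: 1.0000·(0.1200+0.6600) = 0.7800 m
margins: 0.1500+0.1000+0.0250 = 0.2750 m
sum ≈ 0.1980+0.5445+0.7800+0.2750 ≈ 1.7975 m = S ✓

v_R_max = 33/20 m/s = 1.6500 m/s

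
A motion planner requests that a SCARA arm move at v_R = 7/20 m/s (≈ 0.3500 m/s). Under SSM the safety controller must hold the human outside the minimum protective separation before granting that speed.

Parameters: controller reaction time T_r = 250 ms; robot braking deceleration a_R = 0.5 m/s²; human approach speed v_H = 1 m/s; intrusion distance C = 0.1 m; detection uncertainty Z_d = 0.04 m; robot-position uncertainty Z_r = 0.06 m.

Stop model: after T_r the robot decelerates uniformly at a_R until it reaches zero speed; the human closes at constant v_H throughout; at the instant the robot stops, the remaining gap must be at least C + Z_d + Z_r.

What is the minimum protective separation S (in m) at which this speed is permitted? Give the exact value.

stop time T_s = (7/20)/(1/2) = 0.7000 s
robot covers v_R·T_r = 0.3500·0.2500 = 0.0875 m before braking
robot covers 0.3500·0.7000 − ½·0.5000·0.7000² = 0.1225 m while stopping
person approaches 1.0000·(0.2500+0.7000) = 0.9500 m
residual clearance needed = 0.1000+0.0400+0.0600 = 0.2000 m
S_min ≈ 0.0875+0.1225+0.9500+0.2000  ⇒  S_min = 34/25 m

S_min = 34/25 m = 1.3600 m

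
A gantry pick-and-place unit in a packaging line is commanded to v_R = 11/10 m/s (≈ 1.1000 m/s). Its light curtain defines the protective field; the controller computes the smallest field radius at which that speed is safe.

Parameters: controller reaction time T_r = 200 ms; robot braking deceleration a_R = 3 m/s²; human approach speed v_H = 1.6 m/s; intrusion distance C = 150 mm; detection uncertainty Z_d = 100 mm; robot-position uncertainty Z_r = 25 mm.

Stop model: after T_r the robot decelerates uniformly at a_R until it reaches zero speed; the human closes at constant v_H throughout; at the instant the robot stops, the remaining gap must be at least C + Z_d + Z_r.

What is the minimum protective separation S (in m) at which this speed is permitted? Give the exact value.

braking lasts T_s = (11/10)/3 = 0.3667 s
robot in T_r: 1.1000·0.2000 = 0.2200 m
robot under decel: 1.1000²/(2·3.0000) = 0.2017 m
human over T_r+T_s: 1.6000·(0.2000+0.3667) = 0.9067 m
margins: 0.1500+0.1000+0.0250 = 0.2750 m
S_min ≈ 0.2200+0.2017+0.9067+0.2750  ⇒  S_min = 481/300 m

S_min = 481/300 m = 1.6033 m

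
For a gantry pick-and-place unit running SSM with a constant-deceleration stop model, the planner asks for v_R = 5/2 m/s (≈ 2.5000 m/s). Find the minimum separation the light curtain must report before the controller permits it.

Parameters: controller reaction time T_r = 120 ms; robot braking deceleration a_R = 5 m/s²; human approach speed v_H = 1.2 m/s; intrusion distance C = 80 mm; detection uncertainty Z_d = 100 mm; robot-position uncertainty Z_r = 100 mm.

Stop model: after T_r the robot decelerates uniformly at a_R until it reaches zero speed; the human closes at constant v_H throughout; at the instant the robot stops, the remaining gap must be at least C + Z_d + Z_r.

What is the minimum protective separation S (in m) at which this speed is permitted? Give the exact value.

S_min = 1949/1000 m = 1.9490 m

braking lasts T_s = (5/2)/5 = 0.5000 s
robot covers v_R·T_r = 2.5000·0.1200 = 0.3000 m before braking
braking distance = 2.5000²/(2·5.0000) = 0.6250 m
person approaches 1.2000·(0.1200+0.5000) = 0.7440 m
residual clearance needed = 0.0800+0.1000+0.1000 = 0.2800 m
S_min ≈ 0.3000+0.6250+0.7440+0.2800  ⇒  S_min = 1949/1000 m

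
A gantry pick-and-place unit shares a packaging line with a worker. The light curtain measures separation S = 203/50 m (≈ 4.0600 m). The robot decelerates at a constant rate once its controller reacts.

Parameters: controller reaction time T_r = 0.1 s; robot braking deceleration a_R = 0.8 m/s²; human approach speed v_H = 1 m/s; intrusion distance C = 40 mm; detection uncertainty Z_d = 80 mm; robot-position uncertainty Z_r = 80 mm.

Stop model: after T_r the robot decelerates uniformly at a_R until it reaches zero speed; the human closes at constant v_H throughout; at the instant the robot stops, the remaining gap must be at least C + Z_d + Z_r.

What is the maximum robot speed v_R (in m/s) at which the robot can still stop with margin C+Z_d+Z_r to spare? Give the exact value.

quadratic (5/8)·v² + (27/20)·v + (-94/25) = 0
  disc = (27/20)² − 4·(5/8)·(-94/25) = 4489/400 ; √disc = 67/20
  v_R = (−(27/20) + 67/20) / (2·(5/8)) = 8/5 m/s
check:
braking lasts T_s = (8/5)/(4/5) = 2.0000 s
reaction-phase robot travel = 1.6000·0.1000 = 0.1600 m
robot covers 1.6000·2.0000 − ½·0.8000·2.0000² = 1.6000 m while stopping
human over T_r+T_s: 1.0000·(0.1000+2.0000) = 2.1000 m
margins: 0.0400+0.0800+0.0800 = 0.2000 m
sum ≈ 0.1600+1.6000+2.1000+0.2000 ≈ 4.0600 m = S ✓

v_R_max = 8/5 m/s = 1.6000 m/s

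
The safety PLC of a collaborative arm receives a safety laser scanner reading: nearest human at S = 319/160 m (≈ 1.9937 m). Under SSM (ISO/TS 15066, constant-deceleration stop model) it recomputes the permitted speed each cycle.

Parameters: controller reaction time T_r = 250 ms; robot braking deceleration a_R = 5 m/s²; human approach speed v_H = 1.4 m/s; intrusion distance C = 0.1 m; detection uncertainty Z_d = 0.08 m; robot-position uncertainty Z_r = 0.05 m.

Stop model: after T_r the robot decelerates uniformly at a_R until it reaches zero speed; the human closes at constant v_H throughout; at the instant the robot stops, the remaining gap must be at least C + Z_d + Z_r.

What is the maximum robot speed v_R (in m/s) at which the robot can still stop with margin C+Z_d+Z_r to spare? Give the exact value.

v_R_max = 39/20 m/s = 1.9500 m/s

quadratic (1/10)·v² + (53/100)·v + (-1131/800) = 0
  disc = (53/100)² − 4·(1/10)·(-1131/800) = 529/625 ; √disc = 23/25
  v_R = (−(53/100) + 23/25) / (2·(1/10)) = 39/20 m/s
check:
stop time T_s = (39/20)/5 = 0.3900 s
reaction-phase robot travel = 1.9500·0.2500 = 0.4875 m
braking distance = 1.9500²/(2·5.0000) = 0.3802 m
human closes 1.4000·0.6400 = 0.8960 m
residual clearance needed = 0.1000+0.0800+0.0500 = 0.2300 m
sum ≈ 0.4875+0.3802+0.8960+0.2300 ≈ 1.9937 m = S ✓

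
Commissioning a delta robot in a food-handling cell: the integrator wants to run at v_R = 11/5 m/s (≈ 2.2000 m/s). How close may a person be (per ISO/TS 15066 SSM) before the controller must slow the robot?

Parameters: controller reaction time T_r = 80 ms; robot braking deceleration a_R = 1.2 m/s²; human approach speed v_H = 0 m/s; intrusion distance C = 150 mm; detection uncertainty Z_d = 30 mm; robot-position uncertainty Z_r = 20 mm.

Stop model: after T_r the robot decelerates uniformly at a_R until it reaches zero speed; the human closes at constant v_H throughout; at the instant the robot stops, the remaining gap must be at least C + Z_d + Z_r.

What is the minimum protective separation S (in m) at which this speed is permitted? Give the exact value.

stop time T_s = (11/5)/(6/5) = 1.8333 s
reaction-phase robot travel = 2.2000·0.0800 = 0.1760 m
robot under decel: 2.2000²/(2·1.2000) = 2.0167 m
person approaches 0.0000·(0.0800+1.8333) = 0.0000 m
margins: 0.1500+0.0300+0.0200 = 0.2000 m
S_min ≈ 0.1760+2.0167+0.0000+0.2000  ⇒  S_min = 3589/1500 m

S_min = 3589/1500 m = 2.3927 m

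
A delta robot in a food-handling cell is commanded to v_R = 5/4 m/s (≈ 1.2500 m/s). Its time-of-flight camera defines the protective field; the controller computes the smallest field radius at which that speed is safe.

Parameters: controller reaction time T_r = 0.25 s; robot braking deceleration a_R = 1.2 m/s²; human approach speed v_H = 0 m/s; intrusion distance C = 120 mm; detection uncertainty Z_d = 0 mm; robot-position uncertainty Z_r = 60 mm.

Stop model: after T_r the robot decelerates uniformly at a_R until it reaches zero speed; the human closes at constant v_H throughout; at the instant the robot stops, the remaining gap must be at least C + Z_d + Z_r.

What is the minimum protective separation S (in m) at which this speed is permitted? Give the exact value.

S_min = 5489/4800 m = 1.1435 m

stop time T_s = (5/4)/(6/5) = 1.0417 s
robot in T_r: 1.2500·0.2500 = 0.3125 m
robot covers 1.2500·1.0417 − ½·1.2000·1.0417² = 0.6510 m while stopping
human over T_r+T_s: 0.0000·(0.2500+1.0417) = 0.0000 m
margins: 0.1200+0.0000+0.0600 = 0.1800 m
S_min ≈ 0.3125+0.6510+0.0000+0.1800  ⇒  S_min = 5489/4800 m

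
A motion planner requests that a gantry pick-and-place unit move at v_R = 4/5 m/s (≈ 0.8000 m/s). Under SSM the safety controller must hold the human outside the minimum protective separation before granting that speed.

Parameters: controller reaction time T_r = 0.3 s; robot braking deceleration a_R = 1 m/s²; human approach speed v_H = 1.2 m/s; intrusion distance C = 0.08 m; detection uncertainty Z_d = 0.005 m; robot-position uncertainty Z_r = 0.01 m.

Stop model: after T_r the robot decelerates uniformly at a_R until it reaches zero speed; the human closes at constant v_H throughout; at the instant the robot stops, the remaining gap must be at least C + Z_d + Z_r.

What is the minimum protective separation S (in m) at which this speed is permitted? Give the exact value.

T_s = v_R/a_R = (4/5)/1 = 0.8000 s
robot covers v_R·T_r = 0.8000·0.3000 = 0.2400 m before braking
robot covers 0.8000·0.8000 − ½·1.0000·0.8000² = 0.3200 m while stopping
human closes 1.2000·1.1000 = 1.3200 m
margins: 0.0800+0.0050+0.0100 = 0.0950 m
S_min ≈ 0.2400+0.3200+1.3200+0.0950  ⇒  S_min = 79/40 m

S_min = 79/40 m = 1.9750 m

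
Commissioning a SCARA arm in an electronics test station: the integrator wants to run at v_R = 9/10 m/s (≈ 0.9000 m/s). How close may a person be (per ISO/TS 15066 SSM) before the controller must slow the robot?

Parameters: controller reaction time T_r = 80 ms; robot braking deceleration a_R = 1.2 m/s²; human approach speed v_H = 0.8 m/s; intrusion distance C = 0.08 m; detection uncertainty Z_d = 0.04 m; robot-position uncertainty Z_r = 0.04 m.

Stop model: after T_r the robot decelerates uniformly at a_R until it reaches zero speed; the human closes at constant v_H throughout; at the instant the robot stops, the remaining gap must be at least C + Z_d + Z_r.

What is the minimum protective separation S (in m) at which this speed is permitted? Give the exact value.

S_min = 2467/2000 m = 1.2335 m

stop time T_s = (9/10)/(6/5) = 0.7500 s
robot covers v_R·T_r = 0.9000·0.0800 = 0.0720 m before braking
braking distance = 0.9000²/(2·1.2000) = 0.3375 m
human over T_r+T_s: 0.8000·(0.0800+0.7500) = 0.6640 m
residual clearance needed = 0.0800+0.0400+0.0400 = 0.1600 m
S_min ≈ 0.0720+0.3375+0.6640+0.1600  ⇒  S_min = 2467/2000 m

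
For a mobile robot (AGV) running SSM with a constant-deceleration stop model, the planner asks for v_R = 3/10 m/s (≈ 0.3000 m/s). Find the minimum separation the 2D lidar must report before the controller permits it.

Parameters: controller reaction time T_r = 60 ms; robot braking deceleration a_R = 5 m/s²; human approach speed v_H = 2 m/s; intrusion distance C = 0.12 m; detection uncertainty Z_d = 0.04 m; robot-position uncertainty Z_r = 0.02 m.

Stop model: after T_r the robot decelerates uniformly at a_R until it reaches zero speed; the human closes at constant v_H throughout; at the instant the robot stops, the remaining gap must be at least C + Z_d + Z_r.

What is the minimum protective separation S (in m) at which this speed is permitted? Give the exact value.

S_min = 447/1000 m = 0.4470 m

stop time T_s = (3/10)/5 = 0.0600 s
robot in T_r: 0.3000·0.0600 = 0.0180 m
robot covers 0.3000·0.0600 − ½·5.0000·0.0600² = 0.0090 m while stopping
human closes 2.0000·0.1200 = 0.2400 m
C+Z_d+Z_r = 0.1200+0.0400+0.0200 = 0.1800 m
S_min ≈ 0.0180+0.0090+0.2400+0.1800  ⇒  S_min = 447/1000 m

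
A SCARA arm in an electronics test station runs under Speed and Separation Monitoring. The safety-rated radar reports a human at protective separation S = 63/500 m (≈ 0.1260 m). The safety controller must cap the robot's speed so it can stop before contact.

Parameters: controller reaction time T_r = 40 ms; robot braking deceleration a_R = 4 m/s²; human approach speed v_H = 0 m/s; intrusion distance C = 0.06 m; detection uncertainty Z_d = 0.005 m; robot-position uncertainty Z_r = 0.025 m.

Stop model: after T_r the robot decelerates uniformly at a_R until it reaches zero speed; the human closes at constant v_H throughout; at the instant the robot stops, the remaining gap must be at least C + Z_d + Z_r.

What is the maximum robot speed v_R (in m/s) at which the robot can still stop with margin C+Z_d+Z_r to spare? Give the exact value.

at the boundary: (1/8)·v² + (1/25)·v + (-9/250) = 0
  disc = (1/25)² − 4·(1/8)·(-9/250) = 49/2500 ; √disc = 7/50
  v_R = (−(1/25) + 7/50) / (2·(1/8)) = 2/5 m/s
check:
braking lasts T_s = (2/5)/4 = 0.1000 s
robot covers v_R·T_r = 0.4000·0.0400 = 0.0160 m before braking
robot covers 0.4000·0.1000 − ½·4.0000·0.1000² = 0.0200 m while stopping
human closes 0.0000·0.1400 = 0.0000 m
residual clearance needed = 0.0600+0.0050+0.0250 = 0.0900 m
sum ≈ 0.0160+0.0200+0.0000+0.0900 ≈ 0.1260 m = S ✓

v_R_max = 2/5 m/s = 0.4000 m/s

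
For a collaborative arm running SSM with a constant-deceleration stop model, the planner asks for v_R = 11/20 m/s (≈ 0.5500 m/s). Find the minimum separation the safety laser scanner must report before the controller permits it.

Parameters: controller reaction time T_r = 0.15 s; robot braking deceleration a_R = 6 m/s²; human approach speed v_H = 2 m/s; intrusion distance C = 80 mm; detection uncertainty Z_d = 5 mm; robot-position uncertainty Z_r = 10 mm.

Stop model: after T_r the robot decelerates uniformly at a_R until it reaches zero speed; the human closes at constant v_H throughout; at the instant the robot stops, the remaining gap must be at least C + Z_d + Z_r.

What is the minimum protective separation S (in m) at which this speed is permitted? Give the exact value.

S_min = 3293/4800 m = 0.6860 m

stop time T_s = (11/20)/6 = 0.0917 s
reaction-phase robot travel = 0.5500·0.1500 = 0.0825 m
robot covers 0.5500·0.0917 − ½·6.0000·0.0917² = 0.0252 m while stopping
human over T_r+T_s: 2.0000·(0.1500+0.0917) = 0.4833 m
C+Z_d+Z_r = 0.0800+0.0050+0.0100 = 0.0950 m
S_min ≈ 0.0825+0.0252+0.4833+0.0950  ⇒  S_min = 3293/4800 m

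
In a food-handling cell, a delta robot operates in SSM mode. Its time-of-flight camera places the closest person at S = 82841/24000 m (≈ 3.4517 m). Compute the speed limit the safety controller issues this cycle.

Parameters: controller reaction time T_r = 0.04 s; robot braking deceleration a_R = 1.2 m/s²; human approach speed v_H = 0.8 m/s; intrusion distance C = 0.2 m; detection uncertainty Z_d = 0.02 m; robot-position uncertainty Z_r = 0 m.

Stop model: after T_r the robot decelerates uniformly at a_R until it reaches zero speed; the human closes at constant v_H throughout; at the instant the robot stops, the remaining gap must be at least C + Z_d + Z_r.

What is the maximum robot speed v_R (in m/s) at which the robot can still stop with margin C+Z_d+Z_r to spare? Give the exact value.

v_R_max = 41/20 m/s = 2.0500 m/s

collect terms ⇒ (5/12)·v_R² + (53/75)·v_R + (-76793/24000) = 0
  disc = (53/75)² − 4·(5/12)·(-76793/24000) = 233289/40000 ; √disc = 483/200
  v_R = (−(53/75) + 483/200) / (2·(5/12)) = 41/20 m/s
check:
braking lasts T_s = (41/20)/(6/5) = 1.7083 s
robot in T_r: 2.0500·0.0400 = 0.0820 m
robot under decel: 2.0500²/(2·1.2000) = 1.7510 m
human closes 0.8000·1.7483 = 1.3987 m
C+Z_d+Z_r = 0.2000+0.0200+0.0000 = 0.2200 m
sum ≈ 0.0820+1.7510+1.3987+0.2200 ≈ 3.4517 m = S ✓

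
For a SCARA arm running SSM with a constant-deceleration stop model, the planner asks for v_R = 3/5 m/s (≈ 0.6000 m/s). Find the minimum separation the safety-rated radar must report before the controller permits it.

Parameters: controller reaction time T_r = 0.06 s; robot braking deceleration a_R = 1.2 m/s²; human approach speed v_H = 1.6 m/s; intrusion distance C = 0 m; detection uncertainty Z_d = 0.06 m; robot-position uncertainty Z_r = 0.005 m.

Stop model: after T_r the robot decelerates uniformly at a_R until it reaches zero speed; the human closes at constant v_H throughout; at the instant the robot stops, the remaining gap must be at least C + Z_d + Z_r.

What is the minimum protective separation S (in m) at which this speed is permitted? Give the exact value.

S_min = 1147/1000 m = 1.1470 m

stop time T_s = (3/5)/(6/5) = 0.5000 s
robot covers v_R·T_r = 0.6000·0.0600 = 0.0360 m before braking
braking distance = 0.6000²/(2·1.2000) = 0.1500 m
human closes 1.6000·0.5600 = 0.8960 m
residual clearance needed = 0.0000+0.0600+0.0050 = 0.0650 m
S_min ≈ 0.0360+0.1500+0.8960+0.0650  ⇒  S_min = 1147/1000 m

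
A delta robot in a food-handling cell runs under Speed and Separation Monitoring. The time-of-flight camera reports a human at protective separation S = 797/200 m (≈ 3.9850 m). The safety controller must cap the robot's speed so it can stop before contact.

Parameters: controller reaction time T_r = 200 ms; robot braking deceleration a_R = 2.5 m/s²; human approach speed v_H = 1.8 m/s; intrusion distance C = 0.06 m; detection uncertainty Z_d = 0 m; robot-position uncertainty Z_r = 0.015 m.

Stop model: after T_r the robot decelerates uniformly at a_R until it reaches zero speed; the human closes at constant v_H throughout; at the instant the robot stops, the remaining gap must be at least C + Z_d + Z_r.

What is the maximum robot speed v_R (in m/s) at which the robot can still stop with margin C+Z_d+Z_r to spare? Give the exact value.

collect terms ⇒ (1/5)·v_R² + (23/25)·v_R + (-71/20) = 0
  disc = (23/25)² − 4·(1/5)·(-71/20) = 2304/625 ; √disc = 48/25
  v_R = (−(23/25) + 48/25) / (2·(1/5)) = 5/2 m/s
check:
T_s = v_R/a_R = (5/2)/(5/2) = 1.0000 s
robot in T_r: 2.5000·0.2000 = 0.5000 m
braking distance = 2.5000²/(2·2.5000) = 1.2500 m
person approaches 1.8000·(0.2000+1.0000) = 2.1600 m
margins: 0.0600+0.0000+0.0150 = 0.0750 m
sum ≈ 0.5000+1.2500+2.1600+0.0750 ≈ 3.9850 m = S ✓

v_R_max = 5/2 m/s = 2.5000 m/s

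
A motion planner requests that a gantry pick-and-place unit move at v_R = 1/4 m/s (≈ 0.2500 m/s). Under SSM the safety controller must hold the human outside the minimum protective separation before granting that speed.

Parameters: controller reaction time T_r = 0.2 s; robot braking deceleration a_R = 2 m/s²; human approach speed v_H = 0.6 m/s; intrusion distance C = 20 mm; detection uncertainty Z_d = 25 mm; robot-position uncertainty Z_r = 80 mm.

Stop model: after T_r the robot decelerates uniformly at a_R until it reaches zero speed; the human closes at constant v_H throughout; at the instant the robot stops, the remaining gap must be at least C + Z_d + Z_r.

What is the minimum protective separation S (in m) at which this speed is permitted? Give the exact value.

braking lasts T_s = (1/4)/2 = 0.1250 s
reaction-phase robot travel = 0.2500·0.2000 = 0.0500 m
robot under decel: 0.2500²/(2·2.0000) = 0.0156 m
person approaches 0.6000·(0.2000+0.1250) = 0.1950 m
residual clearance needed = 0.0200+0.0250+0.0800 = 0.1250 m
S_min ≈ 0.0500+0.0156+0.1950+0.1250  ⇒  S_min = 617/1600 m

S_min = 617/1600 m = 0.3856 m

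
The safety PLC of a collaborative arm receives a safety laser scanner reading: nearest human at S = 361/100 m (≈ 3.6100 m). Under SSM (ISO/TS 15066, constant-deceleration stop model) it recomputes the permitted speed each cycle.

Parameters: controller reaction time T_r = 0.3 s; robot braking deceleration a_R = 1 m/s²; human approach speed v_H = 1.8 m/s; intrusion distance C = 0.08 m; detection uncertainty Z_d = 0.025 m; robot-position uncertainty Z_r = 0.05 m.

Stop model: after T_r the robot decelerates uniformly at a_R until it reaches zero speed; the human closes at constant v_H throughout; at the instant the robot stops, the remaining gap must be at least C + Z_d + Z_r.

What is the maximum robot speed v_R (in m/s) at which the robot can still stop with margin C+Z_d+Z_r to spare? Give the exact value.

at the boundary: (1/2)·v² + (21/10)·v + (-583/200) = 0
  disc = (21/10)² − 4·(1/2)·(-583/200) = 256/25 ; √disc = 16/5
  v_R = (−(21/10) + 16/5) / (2·(1/2)) = 11/10 m/s
check:
braking lasts T_s = (11/10)/1 = 1.1000 s
robot in T_r: 1.1000·0.3000 = 0.3300 m
robot covers 1.1000·1.1000 − ½·1.0000·1.1000² = 0.6050 m while stopping
human over T_r+T_s: 1.8000·(0.3000+1.1000) = 2.5200 m
residual clearance needed = 0.0800+0.0250+0.0500 = 0.1550 m
sum ≈ 0.3300+0.6050+2.5200+0.1550 ≈ 3.6100 m = S ✓

v_R_max = 11/10 m/s = 1.1000 m/s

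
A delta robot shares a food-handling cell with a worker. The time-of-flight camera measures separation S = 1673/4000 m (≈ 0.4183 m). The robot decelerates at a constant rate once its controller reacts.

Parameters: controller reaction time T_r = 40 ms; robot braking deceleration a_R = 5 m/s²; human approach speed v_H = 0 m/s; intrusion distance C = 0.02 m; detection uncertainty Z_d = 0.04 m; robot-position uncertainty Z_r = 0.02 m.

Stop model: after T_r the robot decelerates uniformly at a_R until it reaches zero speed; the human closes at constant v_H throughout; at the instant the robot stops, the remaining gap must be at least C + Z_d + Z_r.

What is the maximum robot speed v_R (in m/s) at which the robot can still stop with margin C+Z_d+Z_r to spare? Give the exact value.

v_R_max = 33/20 m/s = 1.6500 m/s

at the boundary: (1/10)·v² + (1/25)·v + (-1353/4000) = 0
  disc = (1/25)² − 4·(1/10)·(-1353/4000) = 1369/10000 ; √disc = 37/100
  v_R = (−(1/25) + 37/100) / (2·(1/10)) = 33/20 m/s
check:
braking lasts T_s = (33/20)/5 = 0.3300 s
robot in T_r: 1.6500·0.0400 = 0.0660 m
robot covers 1.6500·0.3300 − ½·5.0000·0.3300² = 0.2722 m while stopping
person approaches 0.0000·(0.0400+0.3300) = 0.0000 m
C+Z_d+Z_r = 0.0200+0.0400+0.0200 = 0.0800 m
sum ≈ 0.0660+0.2722+0.0000+0.0800 ≈ 0.4183 m = S ✓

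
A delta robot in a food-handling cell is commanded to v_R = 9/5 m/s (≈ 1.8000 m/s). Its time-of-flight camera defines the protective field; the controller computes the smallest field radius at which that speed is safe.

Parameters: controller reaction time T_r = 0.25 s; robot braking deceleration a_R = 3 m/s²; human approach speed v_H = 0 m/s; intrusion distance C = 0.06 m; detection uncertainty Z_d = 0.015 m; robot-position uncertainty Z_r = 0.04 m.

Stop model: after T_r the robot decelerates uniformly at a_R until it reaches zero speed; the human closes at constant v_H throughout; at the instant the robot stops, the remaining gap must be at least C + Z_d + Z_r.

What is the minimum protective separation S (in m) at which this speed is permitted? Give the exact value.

S_min = 221/200 m = 1.1050 m

braking lasts T_s = (9/5)/3 = 0.6000 s
robot in T_r: 1.8000·0.2500 = 0.4500 m
robot under decel: 1.8000²/(2·3.0000) = 0.5400 m
human over T_r+T_s: 0.0000·(0.2500+0.6000) = 0.0000 m
margins: 0.0600+0.0150+0.0400 = 0.1150 m
S_min ≈ 0.4500+0.5400+0.0000+0.1150  ⇒  S_min = 221/200 m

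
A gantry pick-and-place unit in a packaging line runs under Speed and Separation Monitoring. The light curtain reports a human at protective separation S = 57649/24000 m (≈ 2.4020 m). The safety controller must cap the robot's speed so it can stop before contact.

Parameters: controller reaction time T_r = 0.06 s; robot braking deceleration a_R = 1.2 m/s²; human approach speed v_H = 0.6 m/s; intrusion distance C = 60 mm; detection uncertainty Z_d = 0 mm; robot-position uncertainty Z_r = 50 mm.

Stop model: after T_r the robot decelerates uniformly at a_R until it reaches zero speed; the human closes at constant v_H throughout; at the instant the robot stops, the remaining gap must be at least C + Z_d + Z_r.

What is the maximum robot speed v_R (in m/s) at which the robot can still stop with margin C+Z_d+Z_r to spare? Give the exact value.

collect terms ⇒ (5/12)·v_R² + (14/25)·v_R + (-10829/4800) = 0
  disc = (14/25)² − 4·(5/12)·(-10829/4800) = 1466521/360000 ; √disc = 1211/600
  v_R = (−(14/25) + 1211/600) / (2·(5/12)) = 7/4 m/s
check:
stop time T_s = (7/4)/(6/5) = 1.4583 s
reaction-phase robot travel = 1.7500·0.0600 = 0.1050 m
robot under decel: 1.7500²/(2·1.2000) = 1.2760 m
person approaches 0.6000·(0.0600+1.4583) = 0.9110 m
residual clearance needed = 0.0600+0.0000+0.0500 = 0.1100 m
sum ≈ 0.1050+1.2760+0.9110+0.1100 ≈ 2.4020 m = S ✓

v_R_max = 7/4 m/s = 1.7500 m/s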